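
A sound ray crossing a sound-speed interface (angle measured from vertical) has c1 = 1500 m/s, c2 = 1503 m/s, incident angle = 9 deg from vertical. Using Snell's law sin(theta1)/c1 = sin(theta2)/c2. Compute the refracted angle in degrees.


sin(theta2) = (c2/c1)*sin(theta1) = (1503/1500)*sin(9 deg) = 0.15675
theta2 = arcsin(0.15675) = 9.02

9.02 deg


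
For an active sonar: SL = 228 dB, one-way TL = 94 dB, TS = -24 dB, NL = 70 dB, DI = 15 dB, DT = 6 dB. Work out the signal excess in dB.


-45 dB


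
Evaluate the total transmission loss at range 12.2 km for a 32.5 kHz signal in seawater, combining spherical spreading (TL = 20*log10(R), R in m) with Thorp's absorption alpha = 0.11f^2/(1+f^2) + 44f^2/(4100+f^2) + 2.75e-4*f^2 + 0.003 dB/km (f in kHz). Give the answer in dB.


Step 1 (Thorp): alpha = 0.11*1056.25/(1+1056.25) + 44*1056.25/(4100+1056.25) + 2.75e-4*1056.25 + 0.003 = 9.4167 dB/km
Step 2: TL_spread = 20*log10(12200) = 81.73 dB
Step 3: TL_abs = alpha*R = 9.4167 * 12.2 = 114.88 dB
Step 4: TL_total = 81.73 + 114.88 = 196.61

196.61 dB


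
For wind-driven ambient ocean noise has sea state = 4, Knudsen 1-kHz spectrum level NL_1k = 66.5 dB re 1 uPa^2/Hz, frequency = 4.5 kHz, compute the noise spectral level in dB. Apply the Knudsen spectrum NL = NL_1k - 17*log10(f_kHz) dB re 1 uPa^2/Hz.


NL = NL_1k - 17*log10(f_kHz) = 66.5 - 17*log10(4.5) = 66.5 - (11.1) = 55.4

55.4 dB


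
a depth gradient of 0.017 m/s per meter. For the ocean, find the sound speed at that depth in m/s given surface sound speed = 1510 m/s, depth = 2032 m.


c = 1510 + 0.017 * 2032 = 1544.544

1544.544 m/s


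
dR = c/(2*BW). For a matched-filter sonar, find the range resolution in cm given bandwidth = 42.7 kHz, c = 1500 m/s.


dR = c/(2*BW) = 1500 / (2 * 42.7e3) = 0.0176 m = 1.76 cm

1.76 cm


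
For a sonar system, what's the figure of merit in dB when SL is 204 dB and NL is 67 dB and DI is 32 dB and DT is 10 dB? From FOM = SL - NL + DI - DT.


FOM = SL - NL + DI - DT = 204 - 67 + 32 - 10 = 159

159 dB


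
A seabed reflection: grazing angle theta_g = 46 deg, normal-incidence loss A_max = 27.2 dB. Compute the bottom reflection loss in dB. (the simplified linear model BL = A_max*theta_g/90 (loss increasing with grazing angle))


BL = A_max * theta_g / 90 = 27.2 * 46 / 90 = 13.9

13.9 dB


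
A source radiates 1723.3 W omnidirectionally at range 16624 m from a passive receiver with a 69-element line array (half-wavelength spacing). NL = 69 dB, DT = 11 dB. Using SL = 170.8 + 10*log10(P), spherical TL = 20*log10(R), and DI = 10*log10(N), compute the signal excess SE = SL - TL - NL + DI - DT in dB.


57.14 dB


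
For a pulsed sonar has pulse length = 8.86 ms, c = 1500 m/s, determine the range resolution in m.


dR = c*tau/2 = 1500 * 8.86e-3 / 2 = 6.645

6.645 m


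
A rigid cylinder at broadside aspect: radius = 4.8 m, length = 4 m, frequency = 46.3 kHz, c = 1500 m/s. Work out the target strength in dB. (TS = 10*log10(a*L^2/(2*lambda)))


lambda = 1500/46300 = 0.0324 m
TS = 10*log10(4.8*4^2/(2*0.0324)) = 30.74

30.74 dB


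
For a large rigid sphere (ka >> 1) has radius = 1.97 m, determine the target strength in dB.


TS = 10*log10(1.97^2 / 4) = 10*log10(0.970225) = -0.13

-0.13 dB


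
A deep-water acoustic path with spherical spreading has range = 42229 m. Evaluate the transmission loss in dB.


TL = 20*log10(42229) = 92.51

92.51 dB


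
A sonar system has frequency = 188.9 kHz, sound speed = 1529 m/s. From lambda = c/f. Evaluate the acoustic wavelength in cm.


0.81 cm


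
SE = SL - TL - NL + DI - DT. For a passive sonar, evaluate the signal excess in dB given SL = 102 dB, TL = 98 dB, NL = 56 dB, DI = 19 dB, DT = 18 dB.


-51 dB


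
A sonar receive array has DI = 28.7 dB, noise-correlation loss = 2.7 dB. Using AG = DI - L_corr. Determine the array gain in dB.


26.0 dB


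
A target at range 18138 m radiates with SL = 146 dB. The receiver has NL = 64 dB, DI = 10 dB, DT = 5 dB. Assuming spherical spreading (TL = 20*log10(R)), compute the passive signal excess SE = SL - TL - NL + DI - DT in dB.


Step 1: TL = 20*log10(18138) = 85.17 dB
Step 2: SE = 146 - 85.17 - 64 + 10 - 5 = 1.83

1.83 dB


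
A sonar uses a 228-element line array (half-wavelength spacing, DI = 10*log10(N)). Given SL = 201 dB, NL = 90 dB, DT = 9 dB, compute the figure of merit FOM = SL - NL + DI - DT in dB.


Step 1: DI = 10*log10(228) = 23.58 dB
Step 2: FOM = SL - NL + DI - DT = 201 - 90 + 23.58 - 9 = 125.58

125.58 dB


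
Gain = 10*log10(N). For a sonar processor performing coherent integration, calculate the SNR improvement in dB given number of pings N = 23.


Gain = 10*log10(23) = 13.62

13.62 dB


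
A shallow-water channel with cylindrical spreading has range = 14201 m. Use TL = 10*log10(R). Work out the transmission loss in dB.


TL = 10*log10(14201) = 41.52

41.52 dB


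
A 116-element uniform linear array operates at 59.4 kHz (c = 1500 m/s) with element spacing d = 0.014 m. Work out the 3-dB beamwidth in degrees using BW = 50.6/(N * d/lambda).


Step 1: lambda = 1500/59400 = 0.02525 m
Step 2: d/lambda = 0.014/0.02525 = 0.5545
Step 3: BW = 50.6/(N * d/lambda) = 50.6/(116 * 0.5545) = 0.79

0.79 deg


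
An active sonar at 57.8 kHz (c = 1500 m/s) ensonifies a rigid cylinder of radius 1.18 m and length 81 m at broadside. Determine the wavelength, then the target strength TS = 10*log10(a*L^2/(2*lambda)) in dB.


Step 1: lambda = c/f = 1500/57800 = 0.02595 m
Step 2: TS = 10*log10(a*L^2/(2*lambda)) = 10*log10(1.18*81^2/(2*0.02595)) = 51.74

51.74 dB


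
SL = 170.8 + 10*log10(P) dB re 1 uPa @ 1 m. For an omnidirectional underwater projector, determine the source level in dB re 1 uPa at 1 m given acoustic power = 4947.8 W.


207.74 dB


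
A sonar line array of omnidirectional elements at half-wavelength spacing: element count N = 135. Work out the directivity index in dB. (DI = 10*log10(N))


21.3 dB


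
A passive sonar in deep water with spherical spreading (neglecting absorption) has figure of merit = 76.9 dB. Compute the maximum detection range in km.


At max range FOM = TL, so 20*log10(R) = 76.9
R = 10^(76.9/20) = 6998.42 m = 7.0 km

7.0 km


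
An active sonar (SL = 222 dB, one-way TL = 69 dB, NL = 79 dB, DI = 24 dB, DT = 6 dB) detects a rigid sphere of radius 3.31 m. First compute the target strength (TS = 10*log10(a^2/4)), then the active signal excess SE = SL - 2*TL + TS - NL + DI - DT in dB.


Step 1: TS = 10*log10(3.31^2/4) = 4.38 dB
Step 2: SE = SL - 2*TL + TS - NL + DI - DT = 222 - 2*69 + (4.38) - 79 + 24 - 6 = 27.38

27.38 dB


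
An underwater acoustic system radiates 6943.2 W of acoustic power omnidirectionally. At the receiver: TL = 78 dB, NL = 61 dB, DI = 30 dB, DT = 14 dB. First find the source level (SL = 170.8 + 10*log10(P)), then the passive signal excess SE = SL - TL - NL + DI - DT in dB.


Step 1: SL = 170.8 + 10*log10(6943.2) = 209.22 dB
Step 2: SE = SL - TL - NL + DI - DT = 209.22 - 78 - 61 + 30 - 14 = 86.22

86.22 dB


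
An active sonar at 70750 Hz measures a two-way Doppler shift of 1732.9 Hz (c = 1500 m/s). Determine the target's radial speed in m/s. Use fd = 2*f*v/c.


From fd = 2*f*v/c, v = c*fd/(2*f) = 1500 * 1732.9 / (2*70750) = 18.37

18.37 m/s


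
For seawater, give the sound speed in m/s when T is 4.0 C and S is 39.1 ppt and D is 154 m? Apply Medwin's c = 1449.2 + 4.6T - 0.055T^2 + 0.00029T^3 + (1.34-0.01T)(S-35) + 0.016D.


c = 1449.2 + 4.6*4.0 - 0.055*4.0^2 + 0.00029*4.0^3 + (1.34 - 0.01*4.0)*(39.1 - 35) + 0.016*154 = 1474.53

1474.53 m/s


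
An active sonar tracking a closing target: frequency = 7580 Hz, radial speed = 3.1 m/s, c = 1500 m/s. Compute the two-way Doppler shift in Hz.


fd = 2*f*v/c = 2 * 7580 * 3.1 / 1500 = 31.33

31.33 Hz


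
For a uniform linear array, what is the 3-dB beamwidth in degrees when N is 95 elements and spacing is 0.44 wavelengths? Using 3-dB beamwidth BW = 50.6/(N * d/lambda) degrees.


BW = 50.6 / (95 * 0.44) = 50.6 / 41.8 = 1.21

1.21 deg


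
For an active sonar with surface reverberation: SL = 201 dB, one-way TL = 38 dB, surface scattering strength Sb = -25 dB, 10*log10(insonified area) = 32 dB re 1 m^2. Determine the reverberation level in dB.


RL = SL - 2*TL + Sb + 10*log10(A) = 201 - 2*38 + (-25) + 32 = 132

132 dB


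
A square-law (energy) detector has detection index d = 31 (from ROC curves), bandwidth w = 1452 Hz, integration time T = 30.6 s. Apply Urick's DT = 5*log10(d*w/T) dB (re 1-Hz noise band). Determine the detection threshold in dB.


DT = 5*log10(d*w/T) = 5*log10(31 * 1452 / 30.6) = 5*log10(1470.98) = 15.84

15.84 dB


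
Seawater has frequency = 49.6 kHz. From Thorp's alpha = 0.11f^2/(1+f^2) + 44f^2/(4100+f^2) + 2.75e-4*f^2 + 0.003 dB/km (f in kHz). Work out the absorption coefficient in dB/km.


f^2 = 2460.16
alpha = 0.11*2460.16/(1+2460.16) + 44*2460.16/(4100+2460.16) + 2.75e-4*2460.16 + 0.003 = 17.29

17.29 dB/km


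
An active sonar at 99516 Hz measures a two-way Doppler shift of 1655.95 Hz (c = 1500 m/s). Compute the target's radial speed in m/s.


From fd = 2*f*v/c, v = c*fd/(2*f) = 1500 * 1655.95 / (2*99516) = 12.48

12.48 m/s


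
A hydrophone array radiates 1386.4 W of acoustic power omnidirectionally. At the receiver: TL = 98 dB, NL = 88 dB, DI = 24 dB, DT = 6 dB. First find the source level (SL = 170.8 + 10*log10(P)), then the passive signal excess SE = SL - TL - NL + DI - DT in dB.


Step 1: SL = 170.8 + 10*log10(1386.4) = 202.22 dB
Step 2: SE = SL - TL - NL + DI - DT = 202.22 - 98 - 88 + 24 - 6 = 34.22

34.22 dB


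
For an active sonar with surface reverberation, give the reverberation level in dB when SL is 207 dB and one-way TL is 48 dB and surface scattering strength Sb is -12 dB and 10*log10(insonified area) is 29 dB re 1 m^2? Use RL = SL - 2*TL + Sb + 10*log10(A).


RL = SL - 2*TL + Sb + 10*log10(A) = 207 - 2*48 + (-12) + 29 = 128

128 dB


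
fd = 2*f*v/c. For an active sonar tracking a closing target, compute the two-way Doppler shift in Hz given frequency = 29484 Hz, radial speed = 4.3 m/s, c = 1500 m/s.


fd = 2*f*v/c = 2 * 29484 * 4.3 / 1500 = 169.04

169.04 Hz


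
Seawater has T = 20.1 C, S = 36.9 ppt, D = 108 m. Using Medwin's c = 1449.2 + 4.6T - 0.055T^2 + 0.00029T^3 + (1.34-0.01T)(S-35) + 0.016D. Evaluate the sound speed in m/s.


1525.69 m/s


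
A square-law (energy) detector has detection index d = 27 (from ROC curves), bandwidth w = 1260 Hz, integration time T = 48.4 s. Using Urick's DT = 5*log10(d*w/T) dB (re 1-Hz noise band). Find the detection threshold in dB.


14.23 dB


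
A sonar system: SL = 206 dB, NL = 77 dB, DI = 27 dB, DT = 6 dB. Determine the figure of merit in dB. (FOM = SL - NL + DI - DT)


FOM = SL - NL + DI - DT = 206 - 77 + 27 - 6 = 150

150 dB


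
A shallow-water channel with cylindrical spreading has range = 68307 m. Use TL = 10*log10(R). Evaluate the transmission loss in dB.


TL = 10*log10(68307) = 48.34

48.34 dB


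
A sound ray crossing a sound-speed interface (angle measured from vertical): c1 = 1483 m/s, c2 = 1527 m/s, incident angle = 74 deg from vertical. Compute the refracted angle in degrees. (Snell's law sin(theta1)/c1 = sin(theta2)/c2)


sin(theta2) = (c2/c1)*sin(theta1) = (1527/1483)*sin(74 deg) = 0.98978
theta2 = arcsin(0.98978) = 81.8

81.8 deg


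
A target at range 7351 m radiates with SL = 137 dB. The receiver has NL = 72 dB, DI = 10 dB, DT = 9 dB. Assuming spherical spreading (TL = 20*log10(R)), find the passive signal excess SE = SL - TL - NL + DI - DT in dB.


Step 1: TL = 20*log10(7351) = 77.33 dB
Step 2: SE = 137 - 77.33 - 72 + 10 - 9 = -11.33

-11.33 dB


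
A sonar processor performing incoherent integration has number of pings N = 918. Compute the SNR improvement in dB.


Gain = 5*log10(918) = 14.81

14.81 dB


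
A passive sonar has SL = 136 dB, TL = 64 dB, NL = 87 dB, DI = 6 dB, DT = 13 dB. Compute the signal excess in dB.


-22 dB


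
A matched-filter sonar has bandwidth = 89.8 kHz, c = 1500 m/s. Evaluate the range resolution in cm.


dR = c/(2*BW) = 1500 / (2 * 89.8e3) = 0.0084 m = 0.84 cm

0.84 cm


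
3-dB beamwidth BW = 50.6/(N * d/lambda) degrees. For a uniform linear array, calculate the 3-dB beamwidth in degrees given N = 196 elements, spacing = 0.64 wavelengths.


0.4 deg


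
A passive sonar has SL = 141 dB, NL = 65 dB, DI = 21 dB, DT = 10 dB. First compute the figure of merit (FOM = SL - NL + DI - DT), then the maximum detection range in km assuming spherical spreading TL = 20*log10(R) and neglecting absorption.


Step 1: FOM = SL - NL + DI - DT = 141 - 65 + 21 - 10 = 87 dB
Step 2: at max range FOM = TL = 20*log10(R), so R = 10^(87/20) = 22387.21 m = 22.39 km

22.39 km


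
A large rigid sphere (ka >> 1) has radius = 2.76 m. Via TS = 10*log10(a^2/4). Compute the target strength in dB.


TS = 10*log10(2.76^2 / 4) = 10*log10(1.9044) = 2.8

2.8 dB


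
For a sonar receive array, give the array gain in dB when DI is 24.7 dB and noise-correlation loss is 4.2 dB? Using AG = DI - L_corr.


AG = DI - L_corr = 24.7 - 4.2 = 20.5

20.5 dB


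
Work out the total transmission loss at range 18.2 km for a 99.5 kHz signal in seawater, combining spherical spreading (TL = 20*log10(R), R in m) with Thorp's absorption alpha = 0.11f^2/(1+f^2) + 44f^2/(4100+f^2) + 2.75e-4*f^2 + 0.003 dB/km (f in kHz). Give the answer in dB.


Step 1 (Thorp): alpha = 0.11*9900.25/(1+9900.25) + 44*9900.25/(4100+9900.25) + 2.75e-4*9900.25 + 0.003 = 33.9501 dB/km
Step 2: TL_spread = 20*log10(18200) = 85.2 dB
Step 3: TL_abs = alpha*R = 33.9501 * 18.2 = 617.89 dB
Step 4: TL_total = 85.2 + 617.89 = 703.09

703.09 dB


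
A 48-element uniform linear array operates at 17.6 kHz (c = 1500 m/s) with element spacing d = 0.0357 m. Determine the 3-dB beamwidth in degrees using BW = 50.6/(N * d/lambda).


Step 1: lambda = 1500/17600 = 0.08523 m
Step 2: d/lambda = 0.0357/0.08523 = 0.4189
Step 3: BW = 50.6/(N * d/lambda) = 50.6/(48 * 0.4189) = 2.52

2.52 deg


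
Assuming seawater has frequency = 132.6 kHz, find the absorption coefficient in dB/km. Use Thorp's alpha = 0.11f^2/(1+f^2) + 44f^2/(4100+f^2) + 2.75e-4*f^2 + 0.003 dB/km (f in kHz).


40.628 dB/km


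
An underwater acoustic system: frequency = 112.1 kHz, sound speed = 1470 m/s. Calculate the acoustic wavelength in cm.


1.31 cm


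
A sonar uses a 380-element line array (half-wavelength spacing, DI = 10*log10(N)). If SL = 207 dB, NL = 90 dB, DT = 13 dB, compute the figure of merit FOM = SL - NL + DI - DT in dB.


Step 1: DI = 10*log10(380) = 25.8 dB
Step 2: FOM = SL - NL + DI - DT = 207 - 90 + 25.8 - 13 = 129.8

129.8 dB


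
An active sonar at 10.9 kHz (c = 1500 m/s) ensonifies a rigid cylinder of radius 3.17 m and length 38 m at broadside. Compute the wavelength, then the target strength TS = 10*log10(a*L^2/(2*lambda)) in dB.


Step 1: lambda = c/f = 1500/10900 = 0.13761 m
Step 2: TS = 10*log10(a*L^2/(2*lambda)) = 10*log10(3.17*38^2/(2*0.13761)) = 42.21

42.21 dB


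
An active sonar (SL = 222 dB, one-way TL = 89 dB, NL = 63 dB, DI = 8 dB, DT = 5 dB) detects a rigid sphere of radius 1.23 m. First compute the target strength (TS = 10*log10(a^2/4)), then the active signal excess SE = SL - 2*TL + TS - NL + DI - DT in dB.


Step 1: TS = 10*log10(1.23^2/4) = -4.22 dB
Step 2: SE = SL - 2*TL + TS - NL + DI - DT = 222 - 2*89 + (-4.22) - 63 + 8 - 5 = -20.22

-20.22 dB


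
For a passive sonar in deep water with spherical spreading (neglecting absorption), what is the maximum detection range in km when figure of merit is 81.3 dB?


At max range FOM = TL, so 20*log10(R) = 81.3
R = 10^(81.3/20) = 11614.49 m = 11.61 km

11.61 km


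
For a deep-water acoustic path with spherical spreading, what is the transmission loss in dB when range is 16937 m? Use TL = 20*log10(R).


TL = 20*log10(16937) = 84.58

84.58 dB


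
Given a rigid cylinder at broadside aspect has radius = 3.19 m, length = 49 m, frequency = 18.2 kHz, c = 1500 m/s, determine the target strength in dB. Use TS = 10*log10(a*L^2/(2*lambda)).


lambda = 1500/18200 = 0.08242 m
TS = 10*log10(3.19*49^2/(2*0.08242)) = 46.67

46.67 dB


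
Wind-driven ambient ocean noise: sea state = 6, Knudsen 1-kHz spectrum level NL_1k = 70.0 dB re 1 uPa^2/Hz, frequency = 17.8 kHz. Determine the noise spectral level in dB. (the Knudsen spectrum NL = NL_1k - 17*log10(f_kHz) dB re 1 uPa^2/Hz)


NL = NL_1k - 17*log10(f_kHz) = 70.0 - 17*log10(17.8) = 70.0 - (21.26) = 48.74

48.74 dB


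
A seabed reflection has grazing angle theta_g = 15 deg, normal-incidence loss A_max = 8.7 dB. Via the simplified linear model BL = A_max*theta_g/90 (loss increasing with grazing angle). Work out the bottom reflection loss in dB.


BL = A_max * theta_g / 90 = 8.7 * 15 / 90 = 1.45

1.45 dB


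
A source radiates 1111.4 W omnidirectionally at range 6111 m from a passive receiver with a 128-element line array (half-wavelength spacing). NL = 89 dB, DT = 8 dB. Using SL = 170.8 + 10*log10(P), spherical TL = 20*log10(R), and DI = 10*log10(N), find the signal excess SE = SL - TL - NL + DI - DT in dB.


Step 1: SL = 170.8 + 10*log10(1111.4) = 201.26 dB
Step 2: TL = 20*log10(6111) = 75.72 dB
Step 3: DI = 10*log10(128) = 21.07 dB
Step 4: SE = SL - TL - NL + DI - DT = 201.26 - 75.72 - 89 + 21.07 - 8 = 49.61

49.61 dB


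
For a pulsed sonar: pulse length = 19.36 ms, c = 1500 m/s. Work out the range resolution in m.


14.52 m


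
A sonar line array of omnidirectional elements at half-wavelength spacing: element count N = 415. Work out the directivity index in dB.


DI = 10*log10(415) = 26.18

26.18 dB


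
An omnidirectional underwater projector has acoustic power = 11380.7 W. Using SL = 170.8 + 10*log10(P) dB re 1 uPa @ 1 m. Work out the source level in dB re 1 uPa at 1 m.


SL = 170.8 + 10*log10(11380.7) = 170.8 + 40.56 = 211.36

211.36 dB


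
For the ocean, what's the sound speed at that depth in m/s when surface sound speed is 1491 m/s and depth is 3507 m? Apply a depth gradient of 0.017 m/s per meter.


c = 1491 + 0.017 * 3507 = 1550.619

1550.619 m/s


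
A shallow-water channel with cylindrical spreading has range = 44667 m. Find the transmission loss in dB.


46.5 dB


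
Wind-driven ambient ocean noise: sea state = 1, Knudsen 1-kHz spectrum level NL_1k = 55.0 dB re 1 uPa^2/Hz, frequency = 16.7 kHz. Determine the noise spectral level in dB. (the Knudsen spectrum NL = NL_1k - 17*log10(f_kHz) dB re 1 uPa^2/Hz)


34.21 dB


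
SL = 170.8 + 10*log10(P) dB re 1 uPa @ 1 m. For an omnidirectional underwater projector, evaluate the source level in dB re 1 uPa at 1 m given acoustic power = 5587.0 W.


SL = 170.8 + 10*log10(5587.0) = 170.8 + 37.47 = 208.27

208.27 dB


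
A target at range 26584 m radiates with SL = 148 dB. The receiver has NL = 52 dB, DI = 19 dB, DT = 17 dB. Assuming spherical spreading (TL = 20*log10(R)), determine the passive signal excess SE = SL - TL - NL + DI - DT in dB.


9.51 dB


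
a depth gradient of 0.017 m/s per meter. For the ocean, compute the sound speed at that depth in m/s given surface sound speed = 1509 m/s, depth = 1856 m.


c = 1509 + 0.017 * 1856 = 1540.552

1540.552 m/s


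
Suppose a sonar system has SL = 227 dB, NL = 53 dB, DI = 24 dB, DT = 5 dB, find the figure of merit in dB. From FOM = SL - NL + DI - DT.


FOM = SL - NL + DI - DT = 227 - 53 + 24 - 5 = 193

193 dB


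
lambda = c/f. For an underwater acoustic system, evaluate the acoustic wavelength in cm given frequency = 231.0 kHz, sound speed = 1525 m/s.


lambda = c/f = 1525 / 231000 = 0.0066 m = 0.66 cm

0.66 cm


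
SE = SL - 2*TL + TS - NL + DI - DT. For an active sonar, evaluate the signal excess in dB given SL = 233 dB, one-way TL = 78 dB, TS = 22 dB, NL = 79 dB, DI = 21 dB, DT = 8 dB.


SE = SL - 2*TL + TS - NL + DI - DT = 233 - 2*78 + (22) - 79 + 21 - 8 = 33

33 dB


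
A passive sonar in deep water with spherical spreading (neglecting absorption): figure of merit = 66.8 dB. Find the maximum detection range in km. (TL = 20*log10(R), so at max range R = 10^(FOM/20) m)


At max range FOM = TL, so 20*log10(R) = 66.8
R = 10^(66.8/20) = 2187.76 m = 2.19 km

2.19 km


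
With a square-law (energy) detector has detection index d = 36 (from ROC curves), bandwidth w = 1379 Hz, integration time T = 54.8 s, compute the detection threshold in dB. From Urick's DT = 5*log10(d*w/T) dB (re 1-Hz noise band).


14.79 dB


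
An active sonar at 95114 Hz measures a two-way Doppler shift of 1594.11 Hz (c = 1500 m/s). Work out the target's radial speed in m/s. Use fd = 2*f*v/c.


From fd = 2*f*v/c, v = c*fd/(2*f) = 1500 * 1594.11 / (2*95114) = 12.57

12.57 m/s


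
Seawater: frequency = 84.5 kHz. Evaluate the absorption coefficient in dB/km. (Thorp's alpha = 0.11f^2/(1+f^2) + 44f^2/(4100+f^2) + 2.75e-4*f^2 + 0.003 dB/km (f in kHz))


f^2 = 7140.25
alpha = 0.11*7140.25/(1+7140.25) + 44*7140.25/(4100+7140.25) + 2.75e-4*7140.25 + 0.003 = 30.027

30.027 dB/km


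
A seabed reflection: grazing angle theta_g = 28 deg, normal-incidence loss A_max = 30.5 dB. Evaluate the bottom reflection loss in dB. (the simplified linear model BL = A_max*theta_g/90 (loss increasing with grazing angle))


BL = A_max * theta_g / 90 = 30.5 * 28 / 90 = 9.49

9.49 dB


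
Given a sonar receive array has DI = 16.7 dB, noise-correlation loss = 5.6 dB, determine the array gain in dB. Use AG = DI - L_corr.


AG = DI - L_corr = 16.7 - 5.6 = 11.1

11.1 dB


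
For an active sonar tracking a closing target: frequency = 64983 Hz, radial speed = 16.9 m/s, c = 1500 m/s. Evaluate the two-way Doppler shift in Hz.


1464.28 Hz


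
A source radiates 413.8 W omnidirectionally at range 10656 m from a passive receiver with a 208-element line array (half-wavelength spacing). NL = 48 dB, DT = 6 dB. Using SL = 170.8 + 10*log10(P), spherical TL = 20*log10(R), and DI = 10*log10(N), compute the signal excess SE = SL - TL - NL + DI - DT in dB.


Step 1: SL = 170.8 + 10*log10(413.8) = 196.97 dB
Step 2: TL = 20*log10(10656) = 80.55 dB
Step 3: DI = 10*log10(208) = 23.18 dB
Step 4: SE = SL - TL - NL + DI - DT = 196.97 - 80.55 - 48 + 23.18 - 6 = 85.6

85.6 dB


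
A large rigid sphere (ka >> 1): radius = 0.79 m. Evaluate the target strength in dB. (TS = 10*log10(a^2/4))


TS = 10*log10(0.79^2 / 4) = 10*log10(0.156025) = -8.07

-8.07 dB


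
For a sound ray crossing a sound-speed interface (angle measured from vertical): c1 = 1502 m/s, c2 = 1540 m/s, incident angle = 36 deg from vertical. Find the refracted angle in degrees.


37.06 deg


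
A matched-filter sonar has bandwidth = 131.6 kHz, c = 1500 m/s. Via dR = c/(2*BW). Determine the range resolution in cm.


dR = c/(2*BW) = 1500 / (2 * 131.6e3) = 0.0057 m = 0.57 cm

0.57 cm


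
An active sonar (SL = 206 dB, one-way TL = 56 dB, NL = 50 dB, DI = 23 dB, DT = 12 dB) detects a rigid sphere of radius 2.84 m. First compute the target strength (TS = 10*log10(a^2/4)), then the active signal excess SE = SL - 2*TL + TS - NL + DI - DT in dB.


Step 1: TS = 10*log10(2.84^2/4) = 3.05 dB
Step 2: SE = SL - 2*TL + TS - NL + DI - DT = 206 - 2*56 + (3.05) - 50 + 23 - 12 = 58.05

58.05 dB


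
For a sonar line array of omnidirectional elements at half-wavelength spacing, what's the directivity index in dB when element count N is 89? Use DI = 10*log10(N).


DI = 10*log10(89) = 19.49

19.49 dB


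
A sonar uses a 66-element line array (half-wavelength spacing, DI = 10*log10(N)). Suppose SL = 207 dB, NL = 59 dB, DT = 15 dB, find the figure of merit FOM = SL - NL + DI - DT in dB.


151.2 dB


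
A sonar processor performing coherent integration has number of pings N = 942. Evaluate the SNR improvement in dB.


Gain = 10*log10(942) = 29.74

29.74 dB


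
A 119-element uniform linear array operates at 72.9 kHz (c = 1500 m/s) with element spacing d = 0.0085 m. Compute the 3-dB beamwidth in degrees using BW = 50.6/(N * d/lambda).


Step 1: lambda = 1500/72900 = 0.02058 m
Step 2: d/lambda = 0.0085/0.02058 = 0.413
Step 3: BW = 50.6/(N * d/lambda) = 50.6/(119 * 0.413) = 1.03

1.03 deg


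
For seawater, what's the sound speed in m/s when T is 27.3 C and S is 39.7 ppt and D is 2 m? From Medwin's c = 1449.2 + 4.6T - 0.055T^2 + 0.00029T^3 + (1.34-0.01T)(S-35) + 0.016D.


c = 1449.2 + 4.6*27.3 - 0.055*27.3^2 + 0.00029*27.3^3 + (1.34 - 0.01*27.3)*(39.7 - 35) + 0.016*2 = 1544.74

1544.74 m/s


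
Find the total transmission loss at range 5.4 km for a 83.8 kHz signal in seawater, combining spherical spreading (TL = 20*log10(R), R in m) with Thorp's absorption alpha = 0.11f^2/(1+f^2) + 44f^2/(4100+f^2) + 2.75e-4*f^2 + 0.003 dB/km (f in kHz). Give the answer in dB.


235.7 dB


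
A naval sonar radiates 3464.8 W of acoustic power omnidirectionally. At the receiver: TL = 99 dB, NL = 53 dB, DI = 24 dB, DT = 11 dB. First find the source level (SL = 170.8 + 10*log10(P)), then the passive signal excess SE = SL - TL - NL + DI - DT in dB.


Step 1: SL = 170.8 + 10*log10(3464.8) = 206.2 dB
Step 2: SE = SL - TL - NL + DI - DT = 206.2 - 99 - 53 + 24 - 11 = 67.2

67.2 dB


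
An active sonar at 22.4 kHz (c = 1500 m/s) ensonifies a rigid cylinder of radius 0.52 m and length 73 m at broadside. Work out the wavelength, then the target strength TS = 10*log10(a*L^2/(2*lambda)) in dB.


Step 1: lambda = c/f = 1500/22400 = 0.06696 m
Step 2: TS = 10*log10(a*L^2/(2*lambda)) = 10*log10(0.52*73^2/(2*0.06696)) = 43.16

43.16 dB


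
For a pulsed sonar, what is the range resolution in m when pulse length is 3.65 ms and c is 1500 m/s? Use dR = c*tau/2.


2.7375 m


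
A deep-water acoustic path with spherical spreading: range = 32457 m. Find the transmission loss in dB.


TL = 20*log10(32457) = 90.23

90.23 dB


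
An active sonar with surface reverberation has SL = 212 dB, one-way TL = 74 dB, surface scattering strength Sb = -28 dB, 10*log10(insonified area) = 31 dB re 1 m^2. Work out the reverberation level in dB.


RL = SL - 2*TL + Sb + 10*log10(A) = 212 - 2*74 + (-28) + 31 = 67

67 dB


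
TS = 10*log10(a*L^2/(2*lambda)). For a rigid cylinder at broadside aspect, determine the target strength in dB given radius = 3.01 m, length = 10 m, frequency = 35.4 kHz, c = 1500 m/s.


35.5 dB


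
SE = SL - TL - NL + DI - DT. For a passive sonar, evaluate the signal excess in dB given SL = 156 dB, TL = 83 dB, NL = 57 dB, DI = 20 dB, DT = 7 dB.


SE = SL - TL - NL + DI - DT = 156 - 83 - 57 + 20 - 7 = 29

29 dB


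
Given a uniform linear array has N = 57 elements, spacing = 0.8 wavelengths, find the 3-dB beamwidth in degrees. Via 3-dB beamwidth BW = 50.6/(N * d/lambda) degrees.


BW = 50.6 / (57 * 0.8) = 50.6 / 45.6 = 1.11

1.11 deg


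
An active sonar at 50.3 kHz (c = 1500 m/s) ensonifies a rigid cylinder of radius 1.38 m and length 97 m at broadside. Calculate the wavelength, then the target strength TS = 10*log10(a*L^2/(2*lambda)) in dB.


Step 1: lambda = c/f = 1500/50300 = 0.02982 m
Step 2: TS = 10*log10(a*L^2/(2*lambda)) = 10*log10(1.38*97^2/(2*0.02982)) = 53.38

53.38 dB


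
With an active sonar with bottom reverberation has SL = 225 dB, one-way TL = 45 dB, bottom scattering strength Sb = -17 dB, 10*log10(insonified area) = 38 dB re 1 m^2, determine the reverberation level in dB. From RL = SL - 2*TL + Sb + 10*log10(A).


RL = SL - 2*TL + Sb + 10*log10(A) = 225 - 2*45 + (-17) + 38 = 156

156 dB


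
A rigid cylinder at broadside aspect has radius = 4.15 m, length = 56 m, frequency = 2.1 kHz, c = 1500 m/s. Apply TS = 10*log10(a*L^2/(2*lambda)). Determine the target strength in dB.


39.6 dB


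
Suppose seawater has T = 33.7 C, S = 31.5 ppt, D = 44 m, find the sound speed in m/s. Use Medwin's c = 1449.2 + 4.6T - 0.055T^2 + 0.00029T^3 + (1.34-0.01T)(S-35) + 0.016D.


1550.05 m/s


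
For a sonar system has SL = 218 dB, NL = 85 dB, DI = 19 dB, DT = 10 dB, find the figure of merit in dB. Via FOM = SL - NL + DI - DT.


FOM = SL - NL + DI - DT = 218 - 85 + 19 - 10 = 142

142 dB


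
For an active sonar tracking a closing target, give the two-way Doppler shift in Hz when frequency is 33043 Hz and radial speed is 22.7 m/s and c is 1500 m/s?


fd = 2*f*v/c = 2 * 33043 * 22.7 / 1500 = 1000.1

1000.1 Hz


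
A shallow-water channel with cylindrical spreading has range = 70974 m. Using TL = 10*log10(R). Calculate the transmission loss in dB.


48.51 dB


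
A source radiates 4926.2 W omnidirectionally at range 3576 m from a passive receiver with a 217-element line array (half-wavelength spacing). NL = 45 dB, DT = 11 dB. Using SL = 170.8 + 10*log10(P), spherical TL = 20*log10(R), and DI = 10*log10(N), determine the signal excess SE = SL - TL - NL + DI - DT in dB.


Step 1: SL = 170.8 + 10*log10(4926.2) = 207.73 dB
Step 2: TL = 20*log10(3576) = 71.07 dB
Step 3: DI = 10*log10(217) = 23.36 dB
Step 4: SE = SL - TL - NL + DI - DT = 207.73 - 71.07 - 45 + 23.36 - 11 = 104.02

104.02 dB


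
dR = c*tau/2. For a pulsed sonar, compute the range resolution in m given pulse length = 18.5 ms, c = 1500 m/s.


dR = c*tau/2 = 1500 * 18.5e-3 / 2 = 13.875

13.875 m


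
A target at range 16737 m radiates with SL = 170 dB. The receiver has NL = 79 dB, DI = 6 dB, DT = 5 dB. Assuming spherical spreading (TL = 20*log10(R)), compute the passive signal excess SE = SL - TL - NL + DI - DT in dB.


Step 1: TL = 20*log10(16737) = 84.47 dB
Step 2: SE = 170 - 84.47 - 79 + 6 - 5 = 7.53

7.53 dB


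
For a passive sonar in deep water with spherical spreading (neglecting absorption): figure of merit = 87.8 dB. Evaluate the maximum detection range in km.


At max range FOM = TL, so 20*log10(R) = 87.8
R = 10^(87.8/20) = 24547.09 m = 24.55 km

24.55 km


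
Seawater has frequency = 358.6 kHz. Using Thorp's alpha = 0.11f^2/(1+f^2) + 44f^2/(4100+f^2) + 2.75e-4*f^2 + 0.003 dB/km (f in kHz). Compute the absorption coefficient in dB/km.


f^2 = 128593.96
alpha = 0.11*128593.96/(1+128593.96) + 44*128593.96/(4100+128593.96) + 2.75e-4*128593.96 + 0.003 = 78.117

78.117 dB/km


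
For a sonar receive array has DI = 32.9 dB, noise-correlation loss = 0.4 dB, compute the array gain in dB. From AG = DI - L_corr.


AG = DI - L_corr = 32.9 - 0.4 = 32.5

32.5 dB


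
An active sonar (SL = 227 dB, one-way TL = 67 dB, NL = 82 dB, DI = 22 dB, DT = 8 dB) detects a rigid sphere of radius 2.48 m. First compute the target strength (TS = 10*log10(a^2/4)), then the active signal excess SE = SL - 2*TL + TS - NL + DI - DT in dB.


Step 1: TS = 10*log10(2.48^2/4) = 1.87 dB
Step 2: SE = SL - 2*TL + TS - NL + DI - DT = 227 - 2*67 + (1.87) - 82 + 22 - 8 = 26.87

26.87 dB


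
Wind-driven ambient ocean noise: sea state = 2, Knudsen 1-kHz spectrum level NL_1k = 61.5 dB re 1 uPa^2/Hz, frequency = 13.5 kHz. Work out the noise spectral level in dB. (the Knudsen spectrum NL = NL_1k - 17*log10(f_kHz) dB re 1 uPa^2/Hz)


42.28 dB


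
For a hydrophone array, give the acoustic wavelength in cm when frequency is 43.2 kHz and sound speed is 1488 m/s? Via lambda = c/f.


lambda = c/f = 1488 / 43200 = 0.0344 m = 3.44 cm

3.44 cm


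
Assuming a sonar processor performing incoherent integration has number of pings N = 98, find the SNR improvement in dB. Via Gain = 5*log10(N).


Gain = 5*log10(98) = 9.96

9.96 dB


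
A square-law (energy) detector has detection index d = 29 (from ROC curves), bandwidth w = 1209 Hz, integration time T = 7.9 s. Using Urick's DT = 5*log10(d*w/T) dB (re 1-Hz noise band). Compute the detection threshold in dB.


DT = 5*log10(d*w/T) = 5*log10(29 * 1209 / 7.9) = 5*log10(4438.1) = 18.24

18.24 dB


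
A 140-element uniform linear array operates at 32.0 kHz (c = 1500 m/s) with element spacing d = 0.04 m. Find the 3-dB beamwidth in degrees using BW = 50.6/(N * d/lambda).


0.42 deg


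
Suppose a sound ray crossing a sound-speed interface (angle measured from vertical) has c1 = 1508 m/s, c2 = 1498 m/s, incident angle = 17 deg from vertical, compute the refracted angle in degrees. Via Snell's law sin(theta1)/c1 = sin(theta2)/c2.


sin(theta2) = (c2/c1)*sin(theta1) = (1498/1508)*sin(17 deg) = 0.29043
theta2 = arcsin(0.29043) = 16.88

16.88 deg


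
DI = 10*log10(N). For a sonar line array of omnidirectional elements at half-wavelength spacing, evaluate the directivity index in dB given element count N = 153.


DI = 10*log10(153) = 21.85

21.85 dB


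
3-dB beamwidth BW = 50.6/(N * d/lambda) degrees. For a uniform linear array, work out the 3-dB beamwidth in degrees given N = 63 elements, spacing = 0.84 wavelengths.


BW = 50.6 / (63 * 0.84) = 50.6 / 52.92 = 0.96

0.96 deg


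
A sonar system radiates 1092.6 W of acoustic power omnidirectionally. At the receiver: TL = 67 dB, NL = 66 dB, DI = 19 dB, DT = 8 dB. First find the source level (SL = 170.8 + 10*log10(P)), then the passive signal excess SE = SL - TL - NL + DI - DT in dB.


Step 1: SL = 170.8 + 10*log10(1092.6) = 201.18 dB
Step 2: SE = SL - TL - NL + DI - DT = 201.18 - 67 - 66 + 19 - 8 = 79.18

79.18 dB


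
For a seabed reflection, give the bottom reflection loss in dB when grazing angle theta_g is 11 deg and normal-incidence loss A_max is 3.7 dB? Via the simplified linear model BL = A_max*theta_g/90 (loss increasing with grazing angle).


BL = A_max * theta_g / 90 = 3.7 * 11 / 90 = 0.45

0.45 dB


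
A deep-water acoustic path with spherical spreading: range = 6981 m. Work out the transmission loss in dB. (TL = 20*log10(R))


TL = 20*log10(6981) = 76.88

76.88 dB


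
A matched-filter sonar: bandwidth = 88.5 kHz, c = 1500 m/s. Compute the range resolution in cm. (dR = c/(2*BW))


dR = c/(2*BW) = 1500 / (2 * 88.5e3) = 0.0085 m = 0.85 cm

0.85 cm


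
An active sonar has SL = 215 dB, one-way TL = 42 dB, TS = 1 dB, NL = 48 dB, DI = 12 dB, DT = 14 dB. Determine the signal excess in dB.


82 dB


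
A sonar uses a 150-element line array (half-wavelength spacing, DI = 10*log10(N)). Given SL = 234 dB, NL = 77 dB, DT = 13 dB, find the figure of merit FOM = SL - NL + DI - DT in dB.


Step 1: DI = 10*log10(150) = 21.76 dB
Step 2: FOM = SL - NL + DI - DT = 234 - 77 + 21.76 - 13 = 165.76

165.76 dB


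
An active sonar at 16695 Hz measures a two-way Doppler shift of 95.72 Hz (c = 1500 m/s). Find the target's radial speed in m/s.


From fd = 2*f*v/c, v = c*fd/(2*f) = 1500 * 95.72 / (2*16695) = 4.3

4.3 m/s


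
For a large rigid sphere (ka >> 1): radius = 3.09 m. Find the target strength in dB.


TS = 10*log10(3.09^2 / 4) = 10*log10(2.387025) = 3.78

3.78 dB


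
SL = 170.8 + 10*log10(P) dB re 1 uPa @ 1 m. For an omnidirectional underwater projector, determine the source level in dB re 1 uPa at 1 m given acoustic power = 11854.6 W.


SL = 170.8 + 10*log10(11854.6) = 170.8 + 40.74 = 211.54

211.54 dB


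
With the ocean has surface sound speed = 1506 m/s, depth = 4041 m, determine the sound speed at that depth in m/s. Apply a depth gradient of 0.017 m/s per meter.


c = 1506 + 0.017 * 4041 = 1574.697

1574.697 m/s


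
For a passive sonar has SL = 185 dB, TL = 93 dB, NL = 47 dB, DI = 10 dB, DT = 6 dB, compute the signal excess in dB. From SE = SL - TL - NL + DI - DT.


SE = SL - TL - NL + DI - DT = 185 - 93 - 47 + 10 - 6 = 49

49 dB


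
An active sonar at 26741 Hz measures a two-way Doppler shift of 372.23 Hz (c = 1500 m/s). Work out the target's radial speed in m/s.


From fd = 2*f*v/c, v = c*fd/(2*f) = 1500 * 372.23 / (2*26741) = 10.44

10.44 m/s


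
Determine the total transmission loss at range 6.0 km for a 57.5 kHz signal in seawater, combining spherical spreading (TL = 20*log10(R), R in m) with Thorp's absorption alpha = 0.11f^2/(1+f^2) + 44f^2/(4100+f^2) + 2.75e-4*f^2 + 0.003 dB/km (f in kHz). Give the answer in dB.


Step 1 (Thorp): alpha = 0.11*3306.25/(1+3306.25) + 44*3306.25/(4100+3306.25) + 2.75e-4*3306.25 + 0.003 = 20.6644 dB/km
Step 2: TL_spread = 20*log10(6000) = 75.56 dB
Step 3: TL_abs = alpha*R = 20.6644 * 6.0 = 123.99 dB
Step 4: TL_total = 75.56 + 123.99 = 199.55

199.55 dB


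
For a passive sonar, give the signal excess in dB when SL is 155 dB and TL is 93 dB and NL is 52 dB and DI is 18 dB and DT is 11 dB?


17 dB


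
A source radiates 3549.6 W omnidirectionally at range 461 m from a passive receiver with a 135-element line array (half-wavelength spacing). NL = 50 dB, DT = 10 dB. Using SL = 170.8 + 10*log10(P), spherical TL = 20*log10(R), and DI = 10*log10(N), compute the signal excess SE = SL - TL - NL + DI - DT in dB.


Step 1: SL = 170.8 + 10*log10(3549.6) = 206.3 dB
Step 2: TL = 20*log10(461) = 53.27 dB
Step 3: DI = 10*log10(135) = 21.3 dB
Step 4: SE = SL - TL - NL + DI - DT = 206.3 - 53.27 - 50 + 21.3 - 10 = 114.33

114.33 dB


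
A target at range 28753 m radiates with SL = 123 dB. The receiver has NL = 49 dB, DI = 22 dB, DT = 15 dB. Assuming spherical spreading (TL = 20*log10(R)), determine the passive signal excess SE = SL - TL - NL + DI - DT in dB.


-8.17 dB


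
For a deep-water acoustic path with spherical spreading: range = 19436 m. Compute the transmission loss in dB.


TL = 20*log10(19436) = 85.77

85.77 dB


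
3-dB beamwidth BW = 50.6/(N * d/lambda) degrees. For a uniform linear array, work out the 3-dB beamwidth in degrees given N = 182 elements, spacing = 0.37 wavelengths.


0.75 deg


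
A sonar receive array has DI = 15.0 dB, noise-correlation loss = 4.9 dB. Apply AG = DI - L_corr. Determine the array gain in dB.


10.1 dB


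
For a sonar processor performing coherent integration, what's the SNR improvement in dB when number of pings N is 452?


Gain = 10*log10(452) = 26.55

26.55 dB


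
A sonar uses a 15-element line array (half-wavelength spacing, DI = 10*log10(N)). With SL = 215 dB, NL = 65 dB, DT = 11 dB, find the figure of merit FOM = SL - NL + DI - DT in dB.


Step 1: DI = 10*log10(15) = 11.76 dB
Step 2: FOM = SL - NL + DI - DT = 215 - 65 + 11.76 - 11 = 150.76

150.76 dB


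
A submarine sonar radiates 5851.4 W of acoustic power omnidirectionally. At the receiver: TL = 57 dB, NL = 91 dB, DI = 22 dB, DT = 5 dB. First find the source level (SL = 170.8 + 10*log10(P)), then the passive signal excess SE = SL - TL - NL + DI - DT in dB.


Step 1: SL = 170.8 + 10*log10(5851.4) = 208.47 dB
Step 2: SE = SL - TL - NL + DI - DT = 208.47 - 57 - 91 + 22 - 5 = 77.47

77.47 dB


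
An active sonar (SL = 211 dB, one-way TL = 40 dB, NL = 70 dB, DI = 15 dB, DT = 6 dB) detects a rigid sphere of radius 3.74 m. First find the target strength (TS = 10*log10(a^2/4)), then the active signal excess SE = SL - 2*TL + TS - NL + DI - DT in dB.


Step 1: TS = 10*log10(3.74^2/4) = 5.44 dB
Step 2: SE = SL - 2*TL + TS - NL + DI - DT = 211 - 2*40 + (5.44) - 70 + 15 - 6 = 75.44

75.44 dB


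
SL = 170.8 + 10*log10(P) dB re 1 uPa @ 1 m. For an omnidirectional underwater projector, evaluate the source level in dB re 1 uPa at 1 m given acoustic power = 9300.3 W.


SL = 170.8 + 10*log10(9300.3) = 170.8 + 39.68 = 210.48

210.48 dB


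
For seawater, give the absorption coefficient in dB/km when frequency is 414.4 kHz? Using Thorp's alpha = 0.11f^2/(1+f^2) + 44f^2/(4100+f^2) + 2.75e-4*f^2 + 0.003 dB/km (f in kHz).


f^2 = 171727.36
alpha = 0.11*171727.36/(1+171727.36) + 44*171727.36/(4100+171727.36) + 2.75e-4*171727.36 + 0.003 = 90.312

90.312 dB/km


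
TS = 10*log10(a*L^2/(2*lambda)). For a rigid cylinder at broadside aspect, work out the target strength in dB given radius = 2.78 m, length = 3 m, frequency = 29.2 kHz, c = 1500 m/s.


23.87 dB


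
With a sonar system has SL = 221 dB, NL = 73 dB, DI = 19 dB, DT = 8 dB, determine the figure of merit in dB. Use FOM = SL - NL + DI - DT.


159 dB


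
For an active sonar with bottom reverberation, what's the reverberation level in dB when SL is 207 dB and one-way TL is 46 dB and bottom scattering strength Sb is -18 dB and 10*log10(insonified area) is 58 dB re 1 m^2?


155 dB
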